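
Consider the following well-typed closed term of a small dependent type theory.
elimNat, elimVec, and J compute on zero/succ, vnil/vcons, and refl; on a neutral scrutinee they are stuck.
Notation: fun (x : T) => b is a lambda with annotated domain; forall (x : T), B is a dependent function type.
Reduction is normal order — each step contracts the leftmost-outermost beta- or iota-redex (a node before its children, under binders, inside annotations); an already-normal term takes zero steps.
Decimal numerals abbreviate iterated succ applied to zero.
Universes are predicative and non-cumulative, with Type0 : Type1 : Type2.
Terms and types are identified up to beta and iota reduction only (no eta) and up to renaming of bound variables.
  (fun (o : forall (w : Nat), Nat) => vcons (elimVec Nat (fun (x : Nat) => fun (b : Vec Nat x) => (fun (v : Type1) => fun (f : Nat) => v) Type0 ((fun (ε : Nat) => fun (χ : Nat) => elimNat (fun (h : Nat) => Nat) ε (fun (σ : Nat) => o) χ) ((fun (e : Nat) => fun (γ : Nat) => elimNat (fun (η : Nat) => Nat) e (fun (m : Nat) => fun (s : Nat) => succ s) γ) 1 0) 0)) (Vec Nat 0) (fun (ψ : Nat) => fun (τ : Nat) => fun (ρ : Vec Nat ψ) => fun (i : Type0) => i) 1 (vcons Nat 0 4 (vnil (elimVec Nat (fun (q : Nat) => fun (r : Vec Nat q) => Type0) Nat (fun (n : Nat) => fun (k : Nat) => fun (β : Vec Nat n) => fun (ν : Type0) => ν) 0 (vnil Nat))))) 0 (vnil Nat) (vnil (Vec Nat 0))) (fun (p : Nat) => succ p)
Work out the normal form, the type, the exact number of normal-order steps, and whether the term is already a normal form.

resulting normal form:
  vcons (Vec Nat 0) 0 (vnil Nat) (vnil (Vec Nat 0))
type:
  Vec (Vec Nat 0) 1
steps to reach normal form (normal order): 7
already normal: no
first redex: a beta-redex


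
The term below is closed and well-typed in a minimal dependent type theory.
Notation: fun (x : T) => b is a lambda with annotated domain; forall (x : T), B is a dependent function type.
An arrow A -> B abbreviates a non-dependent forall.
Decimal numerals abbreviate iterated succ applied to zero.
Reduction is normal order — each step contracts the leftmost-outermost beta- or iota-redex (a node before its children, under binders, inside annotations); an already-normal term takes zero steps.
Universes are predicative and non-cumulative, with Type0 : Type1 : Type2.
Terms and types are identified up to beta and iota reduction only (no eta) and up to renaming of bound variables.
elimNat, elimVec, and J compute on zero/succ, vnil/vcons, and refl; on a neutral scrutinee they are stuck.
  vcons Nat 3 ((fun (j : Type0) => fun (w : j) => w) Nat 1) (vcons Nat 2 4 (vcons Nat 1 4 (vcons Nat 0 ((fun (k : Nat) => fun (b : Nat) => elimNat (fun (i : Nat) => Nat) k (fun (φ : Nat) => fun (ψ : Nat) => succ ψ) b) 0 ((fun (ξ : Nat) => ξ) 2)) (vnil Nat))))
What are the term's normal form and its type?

normal form:
  vcons Nat 3 1 (vcons Nat 2 4 (vcons Nat 1 4 (vcons Nat 0 2 (vnil Nat))))
type:
  Vec Nat 4


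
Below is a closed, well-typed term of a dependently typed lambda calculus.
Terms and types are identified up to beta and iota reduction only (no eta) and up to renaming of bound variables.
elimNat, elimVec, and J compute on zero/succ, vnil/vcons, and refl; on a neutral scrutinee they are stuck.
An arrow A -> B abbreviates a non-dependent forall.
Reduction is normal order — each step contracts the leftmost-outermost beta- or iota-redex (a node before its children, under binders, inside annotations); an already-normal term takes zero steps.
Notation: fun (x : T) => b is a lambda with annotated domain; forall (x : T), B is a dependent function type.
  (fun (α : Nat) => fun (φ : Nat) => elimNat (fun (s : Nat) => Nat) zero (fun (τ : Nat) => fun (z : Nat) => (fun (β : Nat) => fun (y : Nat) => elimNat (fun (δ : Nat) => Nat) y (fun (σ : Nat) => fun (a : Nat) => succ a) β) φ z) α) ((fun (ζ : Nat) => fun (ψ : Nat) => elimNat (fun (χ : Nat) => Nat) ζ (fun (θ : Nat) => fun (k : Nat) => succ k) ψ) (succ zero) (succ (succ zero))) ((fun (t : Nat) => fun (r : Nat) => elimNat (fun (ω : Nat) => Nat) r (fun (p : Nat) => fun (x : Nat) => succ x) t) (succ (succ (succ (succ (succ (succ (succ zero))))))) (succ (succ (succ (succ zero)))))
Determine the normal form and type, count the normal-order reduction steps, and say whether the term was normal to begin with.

reduced normal form:
  succ (succ (succ (succ (succ (succ (succ (succ (succ (succ (succ (succ (succ (succ (succ (succ (succ (succ (succ (succ (succ (succ (succ (succ (succ (succ (succ (succ (succ (succ (succ (succ (succ zero))))))))))))))))))))))))))))))))
type:
  Nat
reduction steps (normal order): 81
started in normal form: no
first redex: a beta-redex


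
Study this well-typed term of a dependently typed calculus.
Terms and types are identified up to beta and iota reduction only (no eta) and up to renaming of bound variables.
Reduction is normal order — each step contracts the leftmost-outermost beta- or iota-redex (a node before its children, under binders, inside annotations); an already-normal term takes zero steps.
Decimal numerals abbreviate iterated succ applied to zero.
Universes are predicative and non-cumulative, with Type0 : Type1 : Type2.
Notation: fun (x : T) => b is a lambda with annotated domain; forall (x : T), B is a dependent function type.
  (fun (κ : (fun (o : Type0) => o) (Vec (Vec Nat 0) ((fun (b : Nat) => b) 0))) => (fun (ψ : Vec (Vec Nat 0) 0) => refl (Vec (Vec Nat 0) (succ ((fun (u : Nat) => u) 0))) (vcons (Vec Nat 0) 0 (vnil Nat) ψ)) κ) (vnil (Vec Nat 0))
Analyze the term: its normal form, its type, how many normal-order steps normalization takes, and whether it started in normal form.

resulting normal form:
  refl (Vec (Vec Nat 0) 1) (vcons (Vec Nat 0) 0 (vnil Nat) (vnil (Vec Nat 0)))
the term's type:
  Eq (Vec (Vec Nat 0) 1) (vcons (Vec Nat 0) 0 (vnil Nat) (vnil (Vec Nat 0))) (vcons (Vec Nat 0) 0 (vnil Nat) (vnil (Vec Nat 0)))
steps to reach normal form (normal order): 3
started in normal form: no
first redex: a beta-redex


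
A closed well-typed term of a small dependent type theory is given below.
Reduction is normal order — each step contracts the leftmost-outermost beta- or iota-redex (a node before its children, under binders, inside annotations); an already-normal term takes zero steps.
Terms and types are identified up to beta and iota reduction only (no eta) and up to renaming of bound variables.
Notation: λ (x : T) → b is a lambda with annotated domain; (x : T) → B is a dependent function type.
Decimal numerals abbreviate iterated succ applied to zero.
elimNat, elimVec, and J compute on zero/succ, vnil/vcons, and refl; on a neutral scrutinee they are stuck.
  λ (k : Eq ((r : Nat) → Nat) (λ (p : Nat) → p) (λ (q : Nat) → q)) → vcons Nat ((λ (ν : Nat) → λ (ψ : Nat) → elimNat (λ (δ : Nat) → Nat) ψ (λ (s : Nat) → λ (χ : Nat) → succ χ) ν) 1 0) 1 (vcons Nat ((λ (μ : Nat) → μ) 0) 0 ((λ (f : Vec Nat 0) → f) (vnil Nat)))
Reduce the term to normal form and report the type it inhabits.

normal form:
  λ (k : Eq ((r : Nat) → Nat) (λ (p : Nat) → p) (λ (q : Nat) → q)) → vcons Nat 1 1 (vcons Nat 0 0 (vnil Nat))
the term's type:
  (k : Eq ((r : Nat) → Nat) (λ (p : Nat) → p) (λ (q : Nat) → q)) → Vec Nat 2
observation: reduction starts at a beta-redex, and 8 normal-order steps reach the normal form.


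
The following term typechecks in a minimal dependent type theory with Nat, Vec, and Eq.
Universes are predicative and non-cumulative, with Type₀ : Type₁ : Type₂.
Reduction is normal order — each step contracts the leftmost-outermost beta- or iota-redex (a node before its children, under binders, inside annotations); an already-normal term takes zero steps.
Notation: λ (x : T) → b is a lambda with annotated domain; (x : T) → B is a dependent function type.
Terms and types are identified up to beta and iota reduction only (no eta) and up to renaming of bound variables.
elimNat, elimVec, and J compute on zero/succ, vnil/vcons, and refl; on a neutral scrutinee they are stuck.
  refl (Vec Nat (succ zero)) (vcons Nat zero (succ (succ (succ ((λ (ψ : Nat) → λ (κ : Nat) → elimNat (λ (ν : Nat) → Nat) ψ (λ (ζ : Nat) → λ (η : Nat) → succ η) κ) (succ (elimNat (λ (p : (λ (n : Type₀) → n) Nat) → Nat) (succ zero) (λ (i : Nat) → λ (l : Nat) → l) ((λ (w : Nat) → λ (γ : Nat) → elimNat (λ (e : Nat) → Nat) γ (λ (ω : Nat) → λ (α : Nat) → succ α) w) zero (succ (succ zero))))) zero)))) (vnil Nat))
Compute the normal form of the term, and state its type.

resulting normal form:
  refl (Vec Nat (succ zero)) (vcons Nat zero (succ (succ (succ (succ (succ zero))))) (vnil Nat))
inferred type:
  Eq (Vec Nat (succ zero)) (vcons Nat zero (succ (succ (succ (succ (succ zero))))) (vnil Nat)) (vcons Nat zero (succ (succ (succ (succ (succ zero))))) (vnil Nat))


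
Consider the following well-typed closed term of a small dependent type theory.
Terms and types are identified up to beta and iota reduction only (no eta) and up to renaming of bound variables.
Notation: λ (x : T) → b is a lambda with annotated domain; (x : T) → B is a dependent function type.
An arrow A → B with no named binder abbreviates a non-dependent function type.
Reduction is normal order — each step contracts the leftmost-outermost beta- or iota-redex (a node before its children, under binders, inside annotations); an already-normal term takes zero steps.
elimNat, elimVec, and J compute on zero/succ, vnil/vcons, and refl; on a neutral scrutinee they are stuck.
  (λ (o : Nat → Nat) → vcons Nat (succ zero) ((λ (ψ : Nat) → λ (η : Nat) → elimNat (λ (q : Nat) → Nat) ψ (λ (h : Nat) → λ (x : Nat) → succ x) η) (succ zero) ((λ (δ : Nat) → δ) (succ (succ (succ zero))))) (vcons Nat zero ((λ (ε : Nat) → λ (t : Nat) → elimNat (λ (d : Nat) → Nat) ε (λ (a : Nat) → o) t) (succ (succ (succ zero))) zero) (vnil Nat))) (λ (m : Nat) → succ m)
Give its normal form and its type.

reduced normal form:
  vcons Nat (succ zero) (succ (succ (succ (succ zero)))) (vcons Nat zero (succ (succ (succ zero))) (vnil Nat))
type:
  Vec Nat (succ (succ zero))
observation: the leftmost-outermost redex is a beta-redex, and normalization takes 17 steps.


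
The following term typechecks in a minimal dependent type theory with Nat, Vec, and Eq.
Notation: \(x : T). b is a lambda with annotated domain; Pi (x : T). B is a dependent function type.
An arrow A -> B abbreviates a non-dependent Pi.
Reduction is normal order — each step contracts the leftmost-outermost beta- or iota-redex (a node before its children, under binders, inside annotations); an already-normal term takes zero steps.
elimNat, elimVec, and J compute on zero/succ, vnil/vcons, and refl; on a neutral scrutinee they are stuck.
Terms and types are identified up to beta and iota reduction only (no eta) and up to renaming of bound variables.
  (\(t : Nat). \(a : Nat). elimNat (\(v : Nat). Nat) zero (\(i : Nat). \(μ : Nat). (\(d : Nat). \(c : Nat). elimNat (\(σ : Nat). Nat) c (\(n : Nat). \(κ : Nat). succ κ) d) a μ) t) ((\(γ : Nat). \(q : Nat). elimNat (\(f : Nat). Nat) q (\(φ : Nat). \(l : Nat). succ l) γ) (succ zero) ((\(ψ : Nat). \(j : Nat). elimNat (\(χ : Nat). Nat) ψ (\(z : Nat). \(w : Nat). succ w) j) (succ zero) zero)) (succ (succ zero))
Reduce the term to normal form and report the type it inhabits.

reduced normal form:
  succ (succ (succ (succ zero)))
inferred type:
  Nat
observation: 27 normal-order steps normalize the term, beginning with a beta-redex.


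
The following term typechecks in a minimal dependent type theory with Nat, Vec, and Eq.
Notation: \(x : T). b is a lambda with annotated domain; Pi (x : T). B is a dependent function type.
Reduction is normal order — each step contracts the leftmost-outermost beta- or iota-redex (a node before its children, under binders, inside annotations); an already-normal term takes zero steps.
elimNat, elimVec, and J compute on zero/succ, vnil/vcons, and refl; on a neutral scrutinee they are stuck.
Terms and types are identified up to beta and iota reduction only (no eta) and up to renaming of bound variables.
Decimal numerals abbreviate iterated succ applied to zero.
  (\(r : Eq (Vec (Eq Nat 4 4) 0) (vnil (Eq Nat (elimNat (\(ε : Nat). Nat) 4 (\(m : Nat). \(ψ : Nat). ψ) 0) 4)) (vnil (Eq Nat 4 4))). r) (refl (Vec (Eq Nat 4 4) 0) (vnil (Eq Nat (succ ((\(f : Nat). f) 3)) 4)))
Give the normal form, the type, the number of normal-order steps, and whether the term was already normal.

reduced normal form:
  refl (Vec (Eq Nat 4 4) 0) (vnil (Eq Nat 4 4))
type:
  Eq (Vec (Eq Nat 4 4) 0) (vnil (Eq Nat 4 4)) (vnil (Eq Nat 4 4))
normal-order step count: 2
started in normal form: no
first redex: a beta-redex


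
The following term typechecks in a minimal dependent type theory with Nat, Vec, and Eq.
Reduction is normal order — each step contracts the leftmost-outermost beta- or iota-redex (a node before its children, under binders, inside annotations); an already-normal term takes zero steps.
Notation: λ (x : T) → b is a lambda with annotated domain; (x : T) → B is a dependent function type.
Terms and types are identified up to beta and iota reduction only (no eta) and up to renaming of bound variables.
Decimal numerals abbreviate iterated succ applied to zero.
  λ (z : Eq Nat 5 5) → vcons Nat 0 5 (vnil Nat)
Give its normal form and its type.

normal form:
  λ (z : Eq Nat 5 5) → vcons Nat 0 5 (vnil Nat)
the term's type:
  (z : Eq Nat 5 5) → Vec Nat 1


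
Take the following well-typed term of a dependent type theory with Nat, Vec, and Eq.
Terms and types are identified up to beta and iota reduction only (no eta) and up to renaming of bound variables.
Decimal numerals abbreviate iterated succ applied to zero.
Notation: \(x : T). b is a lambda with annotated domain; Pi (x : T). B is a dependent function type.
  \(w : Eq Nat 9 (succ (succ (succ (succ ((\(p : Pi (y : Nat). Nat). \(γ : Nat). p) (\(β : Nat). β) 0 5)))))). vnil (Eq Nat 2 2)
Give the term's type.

the term's type:
  Pi (w : Eq Nat 9 9). Vec (Eq Nat 2 2) 0


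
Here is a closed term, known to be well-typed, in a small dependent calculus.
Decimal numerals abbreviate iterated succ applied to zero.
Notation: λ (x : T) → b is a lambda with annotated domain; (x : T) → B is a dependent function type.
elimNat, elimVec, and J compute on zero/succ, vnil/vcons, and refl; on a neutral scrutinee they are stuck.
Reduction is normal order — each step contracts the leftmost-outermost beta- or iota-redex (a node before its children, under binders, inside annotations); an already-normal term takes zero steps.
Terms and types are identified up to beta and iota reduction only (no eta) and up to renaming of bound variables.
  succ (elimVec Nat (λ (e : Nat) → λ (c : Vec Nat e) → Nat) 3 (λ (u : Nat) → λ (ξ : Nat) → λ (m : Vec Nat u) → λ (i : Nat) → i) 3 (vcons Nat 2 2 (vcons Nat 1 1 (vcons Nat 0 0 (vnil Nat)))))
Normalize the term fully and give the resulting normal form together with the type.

reduced normal form:
  4
type:
  Nat
observation: the leftmost-outermost redex is an elimVec iota-redex, and normalization takes 16 steps.


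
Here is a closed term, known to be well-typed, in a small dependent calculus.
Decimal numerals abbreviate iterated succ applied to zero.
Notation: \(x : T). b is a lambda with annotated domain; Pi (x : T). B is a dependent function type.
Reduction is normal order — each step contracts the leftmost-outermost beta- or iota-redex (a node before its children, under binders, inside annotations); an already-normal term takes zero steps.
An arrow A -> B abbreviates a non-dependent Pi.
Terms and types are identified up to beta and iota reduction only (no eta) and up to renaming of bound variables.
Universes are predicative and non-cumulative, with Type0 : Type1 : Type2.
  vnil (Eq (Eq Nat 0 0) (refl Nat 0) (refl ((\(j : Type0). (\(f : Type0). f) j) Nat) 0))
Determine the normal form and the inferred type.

reduced normal form:
  vnil (Eq (Eq Nat 0 0) (refl Nat 0) (refl Nat 0))
the term's type:
  Vec (Eq (Eq Nat 0 0) (refl Nat 0) (refl Nat 0)) 0


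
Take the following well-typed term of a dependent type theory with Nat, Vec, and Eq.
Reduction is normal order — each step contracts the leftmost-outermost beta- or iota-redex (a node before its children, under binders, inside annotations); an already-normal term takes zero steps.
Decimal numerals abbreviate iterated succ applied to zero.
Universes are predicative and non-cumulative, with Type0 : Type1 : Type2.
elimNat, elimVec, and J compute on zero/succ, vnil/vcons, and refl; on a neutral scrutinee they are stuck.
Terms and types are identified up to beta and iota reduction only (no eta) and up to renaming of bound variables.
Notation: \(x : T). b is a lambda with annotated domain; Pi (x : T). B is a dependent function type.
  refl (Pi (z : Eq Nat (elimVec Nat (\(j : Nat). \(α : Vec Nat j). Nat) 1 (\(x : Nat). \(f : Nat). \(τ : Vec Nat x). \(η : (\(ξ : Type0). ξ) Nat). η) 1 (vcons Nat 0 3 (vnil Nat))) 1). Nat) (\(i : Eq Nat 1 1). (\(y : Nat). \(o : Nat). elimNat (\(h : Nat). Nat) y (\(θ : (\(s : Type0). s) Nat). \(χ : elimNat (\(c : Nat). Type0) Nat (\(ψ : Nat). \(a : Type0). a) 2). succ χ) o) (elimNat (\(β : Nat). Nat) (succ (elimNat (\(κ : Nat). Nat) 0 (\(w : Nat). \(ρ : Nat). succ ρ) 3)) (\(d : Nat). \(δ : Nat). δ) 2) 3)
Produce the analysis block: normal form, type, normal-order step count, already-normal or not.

normal form:
  refl (Pi (z : Eq Nat 1 1). Nat) (\(j : Eq Nat 1 1). 7)
type:
  Eq (Pi (z : Eq Nat 1 1). Nat) (\(j : Eq Nat 1 1). 7) (\(α : Eq Nat 1 1). 7)
steps to reach normal form (normal order): 35
already normal: no
first redex: an elimVec iota-redex


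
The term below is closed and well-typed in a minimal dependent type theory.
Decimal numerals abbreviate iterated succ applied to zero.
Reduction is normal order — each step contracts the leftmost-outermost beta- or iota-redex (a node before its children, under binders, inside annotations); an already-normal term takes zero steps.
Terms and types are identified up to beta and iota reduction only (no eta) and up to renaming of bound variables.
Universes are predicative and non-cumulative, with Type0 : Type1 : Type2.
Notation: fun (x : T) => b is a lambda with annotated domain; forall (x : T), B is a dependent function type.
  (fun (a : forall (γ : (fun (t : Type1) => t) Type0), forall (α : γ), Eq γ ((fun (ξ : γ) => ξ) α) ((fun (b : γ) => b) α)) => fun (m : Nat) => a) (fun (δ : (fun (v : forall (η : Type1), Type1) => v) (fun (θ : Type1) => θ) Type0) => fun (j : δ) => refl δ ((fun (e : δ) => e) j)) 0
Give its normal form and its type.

reduced normal form:
  fun (a : Type0) => fun (γ : a) => refl a γ
inferred type:
  forall (a : Type0), forall (γ : a), Eq a γ γ


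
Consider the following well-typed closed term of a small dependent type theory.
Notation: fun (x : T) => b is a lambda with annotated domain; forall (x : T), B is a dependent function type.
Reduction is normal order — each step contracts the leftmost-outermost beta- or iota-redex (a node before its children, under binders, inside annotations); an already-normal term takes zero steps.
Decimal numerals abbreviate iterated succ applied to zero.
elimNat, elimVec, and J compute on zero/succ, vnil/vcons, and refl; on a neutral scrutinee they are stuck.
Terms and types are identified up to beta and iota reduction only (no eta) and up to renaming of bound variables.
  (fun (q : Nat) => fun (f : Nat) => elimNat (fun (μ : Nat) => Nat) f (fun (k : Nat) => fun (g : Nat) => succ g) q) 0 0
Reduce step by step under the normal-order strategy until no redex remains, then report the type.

normal-order reduction sequence:
  (fun (q : Nat) => fun (f : Nat) => elimNat (fun (μ : Nat) => Nat) f (fun (k : Nat) => fun (g : Nat) => succ g) q) 0 0
  ~> (fun (q : Nat) => elimNat (fun (f : Nat) => Nat) q (fun (μ : Nat) => fun (k : Nat) => succ k) 0) 0
  ~> elimNat (fun (q : Nat) => Nat) 0 (fun (f : Nat) => fun (μ : Nat) => succ μ) 0
  ~> 0
inferred type:
  Nat


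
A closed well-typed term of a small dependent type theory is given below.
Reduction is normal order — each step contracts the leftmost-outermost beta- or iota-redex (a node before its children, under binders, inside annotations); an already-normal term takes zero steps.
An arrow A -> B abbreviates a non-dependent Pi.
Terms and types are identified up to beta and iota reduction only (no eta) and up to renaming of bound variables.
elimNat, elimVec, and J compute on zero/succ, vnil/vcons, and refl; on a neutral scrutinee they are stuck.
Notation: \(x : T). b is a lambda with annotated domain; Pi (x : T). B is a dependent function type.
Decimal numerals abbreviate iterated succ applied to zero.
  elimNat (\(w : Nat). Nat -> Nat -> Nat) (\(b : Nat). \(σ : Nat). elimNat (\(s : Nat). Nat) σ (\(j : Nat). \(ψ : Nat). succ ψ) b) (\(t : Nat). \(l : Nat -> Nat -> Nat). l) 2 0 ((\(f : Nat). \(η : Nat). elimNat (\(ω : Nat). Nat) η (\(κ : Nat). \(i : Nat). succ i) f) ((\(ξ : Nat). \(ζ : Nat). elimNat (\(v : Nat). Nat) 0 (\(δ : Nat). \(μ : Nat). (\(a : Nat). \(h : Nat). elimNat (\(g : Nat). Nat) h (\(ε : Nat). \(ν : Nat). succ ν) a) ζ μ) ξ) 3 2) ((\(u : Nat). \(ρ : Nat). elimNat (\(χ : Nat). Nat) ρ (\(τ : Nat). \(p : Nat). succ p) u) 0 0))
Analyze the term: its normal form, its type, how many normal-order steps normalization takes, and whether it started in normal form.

resulting normal form:
  6
inferred type:
  Nat
reduction steps (normal order): 73
term was already normal: no
first contracted redex: an elimNat iota-redex


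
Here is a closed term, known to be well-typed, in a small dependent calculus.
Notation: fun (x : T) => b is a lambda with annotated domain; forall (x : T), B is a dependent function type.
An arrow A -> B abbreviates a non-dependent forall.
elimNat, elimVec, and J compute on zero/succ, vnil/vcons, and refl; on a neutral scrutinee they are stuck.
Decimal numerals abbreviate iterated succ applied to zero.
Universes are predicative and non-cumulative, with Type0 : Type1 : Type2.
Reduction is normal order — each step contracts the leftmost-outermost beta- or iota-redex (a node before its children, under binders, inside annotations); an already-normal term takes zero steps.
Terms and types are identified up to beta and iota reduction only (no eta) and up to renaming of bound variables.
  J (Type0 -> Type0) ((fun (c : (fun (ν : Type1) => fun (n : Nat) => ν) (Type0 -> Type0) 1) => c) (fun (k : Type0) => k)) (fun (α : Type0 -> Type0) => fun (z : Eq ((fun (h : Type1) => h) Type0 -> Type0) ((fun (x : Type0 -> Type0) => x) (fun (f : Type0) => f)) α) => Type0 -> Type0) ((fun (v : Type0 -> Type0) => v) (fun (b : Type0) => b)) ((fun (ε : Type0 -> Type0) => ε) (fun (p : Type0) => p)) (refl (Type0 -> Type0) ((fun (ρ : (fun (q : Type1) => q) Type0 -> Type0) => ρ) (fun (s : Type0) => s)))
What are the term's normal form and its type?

reduced normal form:
  fun (c : Type0) => c
the term's type:
  Type0 -> Type0
observation: the first redex contracted is a J iota-redex; the normal form is reached in 2 normal-order steps.


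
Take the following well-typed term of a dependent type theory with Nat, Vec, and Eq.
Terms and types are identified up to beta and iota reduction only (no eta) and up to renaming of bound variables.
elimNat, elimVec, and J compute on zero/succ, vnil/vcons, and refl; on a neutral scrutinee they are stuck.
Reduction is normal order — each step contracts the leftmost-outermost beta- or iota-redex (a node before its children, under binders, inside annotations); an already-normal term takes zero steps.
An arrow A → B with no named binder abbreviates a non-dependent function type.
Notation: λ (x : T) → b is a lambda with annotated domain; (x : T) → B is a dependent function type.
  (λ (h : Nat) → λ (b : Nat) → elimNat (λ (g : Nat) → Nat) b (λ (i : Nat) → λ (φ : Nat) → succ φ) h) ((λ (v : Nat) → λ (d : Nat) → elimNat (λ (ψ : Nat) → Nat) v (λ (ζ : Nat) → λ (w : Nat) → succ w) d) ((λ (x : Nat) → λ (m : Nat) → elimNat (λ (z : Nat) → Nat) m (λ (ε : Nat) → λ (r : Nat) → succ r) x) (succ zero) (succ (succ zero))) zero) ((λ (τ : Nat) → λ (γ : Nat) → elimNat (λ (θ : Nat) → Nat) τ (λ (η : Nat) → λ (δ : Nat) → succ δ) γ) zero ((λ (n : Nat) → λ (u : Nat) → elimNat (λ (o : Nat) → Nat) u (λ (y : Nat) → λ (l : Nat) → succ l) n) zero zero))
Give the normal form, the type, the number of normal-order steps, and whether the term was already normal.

resulting normal form:
  succ (succ (succ zero))
type:
  Nat
reduction steps (normal order): 27
term was already normal: no
first redex: a beta-redex


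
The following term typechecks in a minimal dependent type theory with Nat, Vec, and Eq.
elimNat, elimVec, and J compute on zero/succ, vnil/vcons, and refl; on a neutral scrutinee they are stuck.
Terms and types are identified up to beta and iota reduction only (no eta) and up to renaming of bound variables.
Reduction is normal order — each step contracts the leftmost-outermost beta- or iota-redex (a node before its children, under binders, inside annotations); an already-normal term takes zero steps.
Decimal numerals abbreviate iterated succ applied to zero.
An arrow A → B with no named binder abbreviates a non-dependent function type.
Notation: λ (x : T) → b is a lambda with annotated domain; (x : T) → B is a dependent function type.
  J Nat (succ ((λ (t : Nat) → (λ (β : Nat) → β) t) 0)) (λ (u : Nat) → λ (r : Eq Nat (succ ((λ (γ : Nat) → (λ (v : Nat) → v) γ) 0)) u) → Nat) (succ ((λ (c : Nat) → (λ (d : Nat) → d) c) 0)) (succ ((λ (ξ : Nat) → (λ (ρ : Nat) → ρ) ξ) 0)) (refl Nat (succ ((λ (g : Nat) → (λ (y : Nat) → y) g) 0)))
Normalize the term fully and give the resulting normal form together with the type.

reduced normal form:
  1
inferred type:
  Nat
observation: the leftmost-outermost redex is a J iota-redex, and normalization takes 3 steps.


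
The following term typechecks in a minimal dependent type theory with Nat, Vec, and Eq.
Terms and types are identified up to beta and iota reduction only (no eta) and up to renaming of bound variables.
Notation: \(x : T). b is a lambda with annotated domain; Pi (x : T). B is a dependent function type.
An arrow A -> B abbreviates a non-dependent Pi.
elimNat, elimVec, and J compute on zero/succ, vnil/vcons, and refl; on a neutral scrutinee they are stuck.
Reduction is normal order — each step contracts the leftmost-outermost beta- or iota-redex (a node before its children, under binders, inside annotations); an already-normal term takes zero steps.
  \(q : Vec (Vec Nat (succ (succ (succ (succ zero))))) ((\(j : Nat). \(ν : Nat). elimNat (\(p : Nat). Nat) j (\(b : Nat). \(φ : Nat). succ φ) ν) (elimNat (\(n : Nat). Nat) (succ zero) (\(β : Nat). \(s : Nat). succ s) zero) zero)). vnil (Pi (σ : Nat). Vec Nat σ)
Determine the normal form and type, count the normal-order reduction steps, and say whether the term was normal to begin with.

resulting normal form:
  \(q : Vec (Vec Nat (succ (succ (succ (succ zero))))) (succ zero)). vnil (Pi (j : Nat). Vec Nat j)
inferred type:
  Vec (Vec Nat (succ (succ (succ (succ zero))))) (succ zero) -> Vec (Pi (q : Nat). Vec Nat q) zero
steps to reach normal form (normal order): 4
term was already normal: no
first redex: a beta-redex


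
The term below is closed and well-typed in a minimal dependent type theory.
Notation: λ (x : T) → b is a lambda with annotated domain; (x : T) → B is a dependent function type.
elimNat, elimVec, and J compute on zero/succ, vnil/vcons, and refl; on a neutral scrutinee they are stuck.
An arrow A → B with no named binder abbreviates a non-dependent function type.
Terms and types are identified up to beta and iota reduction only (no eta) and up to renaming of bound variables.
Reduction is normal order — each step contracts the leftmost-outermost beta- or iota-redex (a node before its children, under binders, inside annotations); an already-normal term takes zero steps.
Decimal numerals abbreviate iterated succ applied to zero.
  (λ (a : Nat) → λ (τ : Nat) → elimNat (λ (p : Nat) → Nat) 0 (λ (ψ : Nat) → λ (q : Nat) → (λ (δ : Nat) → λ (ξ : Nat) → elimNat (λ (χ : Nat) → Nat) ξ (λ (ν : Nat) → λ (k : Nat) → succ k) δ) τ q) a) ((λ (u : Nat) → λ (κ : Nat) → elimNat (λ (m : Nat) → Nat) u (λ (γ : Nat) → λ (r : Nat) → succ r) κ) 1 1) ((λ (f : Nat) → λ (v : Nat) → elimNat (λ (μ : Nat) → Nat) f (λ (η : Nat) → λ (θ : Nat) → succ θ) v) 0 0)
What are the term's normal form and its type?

normal form:
  0
the term's type:
  Nat


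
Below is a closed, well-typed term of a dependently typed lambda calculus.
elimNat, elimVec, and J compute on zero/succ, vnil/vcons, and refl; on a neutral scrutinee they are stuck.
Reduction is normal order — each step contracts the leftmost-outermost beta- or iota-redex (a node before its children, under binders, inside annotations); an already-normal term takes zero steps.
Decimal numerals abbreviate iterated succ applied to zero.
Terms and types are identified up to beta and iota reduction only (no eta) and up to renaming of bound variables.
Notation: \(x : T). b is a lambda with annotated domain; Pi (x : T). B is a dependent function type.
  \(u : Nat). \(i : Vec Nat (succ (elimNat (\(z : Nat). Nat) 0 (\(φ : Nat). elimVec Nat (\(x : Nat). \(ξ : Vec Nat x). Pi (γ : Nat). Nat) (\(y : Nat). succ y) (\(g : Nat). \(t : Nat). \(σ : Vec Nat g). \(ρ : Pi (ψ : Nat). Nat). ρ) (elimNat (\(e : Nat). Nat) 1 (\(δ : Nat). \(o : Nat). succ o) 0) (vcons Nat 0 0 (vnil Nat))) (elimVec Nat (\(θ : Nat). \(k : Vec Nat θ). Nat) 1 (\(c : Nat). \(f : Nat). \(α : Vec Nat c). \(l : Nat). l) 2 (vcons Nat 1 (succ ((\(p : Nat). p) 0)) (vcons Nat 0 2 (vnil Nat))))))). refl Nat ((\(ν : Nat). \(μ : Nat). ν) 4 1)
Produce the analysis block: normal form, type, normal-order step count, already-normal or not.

reduced normal form:
  \(u : Nat). \(i : Vec Nat 2). refl Nat 4
the term's type:
  Pi (u : Nat). Pi (i : Vec Nat 2). Eq Nat 4 4
reduction steps (normal order): 23
already normal: no
first redex: an elimVec iota-redex


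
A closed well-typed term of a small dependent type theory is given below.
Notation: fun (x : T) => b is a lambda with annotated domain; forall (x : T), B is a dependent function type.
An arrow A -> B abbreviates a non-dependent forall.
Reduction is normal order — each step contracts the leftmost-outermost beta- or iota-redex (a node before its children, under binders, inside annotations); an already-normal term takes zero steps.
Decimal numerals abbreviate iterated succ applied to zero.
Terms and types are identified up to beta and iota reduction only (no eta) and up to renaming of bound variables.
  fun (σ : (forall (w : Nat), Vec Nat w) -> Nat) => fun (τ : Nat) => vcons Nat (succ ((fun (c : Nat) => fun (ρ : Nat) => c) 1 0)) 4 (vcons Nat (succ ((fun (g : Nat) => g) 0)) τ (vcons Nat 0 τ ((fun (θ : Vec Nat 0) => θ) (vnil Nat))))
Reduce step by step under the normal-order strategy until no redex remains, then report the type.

reduction (normal order):
  fun (σ : (forall (w : Nat), Vec Nat w) -> Nat) => fun (τ : Nat) => vcons Nat (succ ((fun (c : Nat) => fun (ρ : Nat) => c) 1 0)) 4 (vcons Nat (succ ((fun (g : Nat) => g) 0)) τ (vcons Nat 0 τ ((fun (θ : Vec Nat 0) => θ) (vnil Nat))))
  ~> fun (σ : (forall (w : Nat), Vec Nat w) -> Nat) => fun (τ : Nat) => vcons Nat (succ ((fun (c : Nat) => 1) 0)) 4 (vcons Nat (succ ((fun (ρ : Nat) => ρ) 0)) τ (vcons Nat 0 τ ((fun (g : Vec Nat 0) => g) (vnil Nat))))
  ~> fun (σ : (forall (w : Nat), Vec Nat w) -> Nat) => fun (τ : Nat) => vcons Nat 2 4 (vcons Nat (succ ((fun (c : Nat) => c) 0)) τ (vcons Nat 0 τ ((fun (ρ : Vec Nat 0) => ρ) (vnil Nat))))
  ~> fun (σ : (forall (w : Nat), Vec Nat w) -> Nat) => fun (τ : Nat) => vcons Nat 2 4 (vcons Nat 1 τ (vcons Nat 0 τ ((fun (c : Vec Nat 0) => c) (vnil Nat))))
  ~> fun (σ : (forall (w : Nat), Vec Nat w) -> Nat) => fun (τ : Nat) => vcons Nat 2 4 (vcons Nat 1 τ (vcons Nat 0 τ (vnil Nat)))
type:
  ((forall (σ : Nat), Vec Nat σ) -> Nat) -> Nat -> Vec Nat 3


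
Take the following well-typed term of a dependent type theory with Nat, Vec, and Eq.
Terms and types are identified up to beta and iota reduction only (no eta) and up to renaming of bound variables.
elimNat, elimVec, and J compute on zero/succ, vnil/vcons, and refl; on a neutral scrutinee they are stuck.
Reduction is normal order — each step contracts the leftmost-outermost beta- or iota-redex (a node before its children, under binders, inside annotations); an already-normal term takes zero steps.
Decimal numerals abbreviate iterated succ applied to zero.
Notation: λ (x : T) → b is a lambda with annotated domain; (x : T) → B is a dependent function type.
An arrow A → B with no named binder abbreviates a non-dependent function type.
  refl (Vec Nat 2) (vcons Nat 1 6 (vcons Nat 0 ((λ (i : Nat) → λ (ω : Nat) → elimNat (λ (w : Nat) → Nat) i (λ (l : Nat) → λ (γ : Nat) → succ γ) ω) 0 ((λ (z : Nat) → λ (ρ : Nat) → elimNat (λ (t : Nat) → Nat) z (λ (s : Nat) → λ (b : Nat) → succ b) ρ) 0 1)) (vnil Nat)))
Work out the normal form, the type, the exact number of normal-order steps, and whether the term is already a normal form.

reduced normal form:
  refl (Vec Nat 2) (vcons Nat 1 6 (vcons Nat 0 1 (vnil Nat)))
type:
  Eq (Vec Nat 2) (vcons Nat 1 6 (vcons Nat 0 1 (vnil Nat))) (vcons Nat 1 6 (vcons Nat 0 1 (vnil Nat)))
reduction steps (normal order): 12
started in normal form: no
first contracted redex: a beta-redex


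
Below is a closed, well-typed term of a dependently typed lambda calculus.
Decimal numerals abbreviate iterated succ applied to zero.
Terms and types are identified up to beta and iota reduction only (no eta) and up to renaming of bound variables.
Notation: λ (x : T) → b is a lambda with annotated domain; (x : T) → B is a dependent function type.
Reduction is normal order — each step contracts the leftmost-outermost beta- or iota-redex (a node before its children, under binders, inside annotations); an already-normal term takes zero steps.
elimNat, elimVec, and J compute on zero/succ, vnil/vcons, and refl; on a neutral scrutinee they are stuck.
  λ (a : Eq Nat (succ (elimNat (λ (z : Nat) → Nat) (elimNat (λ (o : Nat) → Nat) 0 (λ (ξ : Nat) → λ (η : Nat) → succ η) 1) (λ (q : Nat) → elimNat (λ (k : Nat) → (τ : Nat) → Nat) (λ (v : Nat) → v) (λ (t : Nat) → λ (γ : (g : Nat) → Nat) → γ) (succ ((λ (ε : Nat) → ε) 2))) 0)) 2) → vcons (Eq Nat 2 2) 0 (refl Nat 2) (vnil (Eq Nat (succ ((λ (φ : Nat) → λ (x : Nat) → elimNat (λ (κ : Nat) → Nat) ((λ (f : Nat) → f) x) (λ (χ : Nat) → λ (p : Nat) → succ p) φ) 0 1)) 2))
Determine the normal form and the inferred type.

normal form:
  λ (a : Eq Nat 2 2) → vcons (Eq Nat 2 2) 0 (refl Nat 2) (vnil (Eq Nat 2 2))
inferred type:
  (a : Eq Nat 2 2) → Vec (Eq Nat 2 2) 1


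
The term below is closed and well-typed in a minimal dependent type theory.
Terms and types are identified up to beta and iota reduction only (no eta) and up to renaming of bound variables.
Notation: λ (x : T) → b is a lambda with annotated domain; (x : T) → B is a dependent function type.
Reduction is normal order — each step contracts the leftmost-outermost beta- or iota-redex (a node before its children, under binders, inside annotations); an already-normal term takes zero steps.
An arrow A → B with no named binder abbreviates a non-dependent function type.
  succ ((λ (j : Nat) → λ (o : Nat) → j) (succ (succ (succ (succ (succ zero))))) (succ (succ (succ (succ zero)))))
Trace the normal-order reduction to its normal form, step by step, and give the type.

reduction (normal order):
  succ ((λ (j : Nat) → λ (o : Nat) → j) (succ (succ (succ (succ (succ zero))))) (succ (succ (succ (succ zero)))))
  ~> succ ((λ (j : Nat) → succ (succ (succ (succ (succ zero))))) (succ (succ (succ (succ zero)))))
  ~> succ (succ (succ (succ (succ (succ zero)))))
the term's type:
  Nat


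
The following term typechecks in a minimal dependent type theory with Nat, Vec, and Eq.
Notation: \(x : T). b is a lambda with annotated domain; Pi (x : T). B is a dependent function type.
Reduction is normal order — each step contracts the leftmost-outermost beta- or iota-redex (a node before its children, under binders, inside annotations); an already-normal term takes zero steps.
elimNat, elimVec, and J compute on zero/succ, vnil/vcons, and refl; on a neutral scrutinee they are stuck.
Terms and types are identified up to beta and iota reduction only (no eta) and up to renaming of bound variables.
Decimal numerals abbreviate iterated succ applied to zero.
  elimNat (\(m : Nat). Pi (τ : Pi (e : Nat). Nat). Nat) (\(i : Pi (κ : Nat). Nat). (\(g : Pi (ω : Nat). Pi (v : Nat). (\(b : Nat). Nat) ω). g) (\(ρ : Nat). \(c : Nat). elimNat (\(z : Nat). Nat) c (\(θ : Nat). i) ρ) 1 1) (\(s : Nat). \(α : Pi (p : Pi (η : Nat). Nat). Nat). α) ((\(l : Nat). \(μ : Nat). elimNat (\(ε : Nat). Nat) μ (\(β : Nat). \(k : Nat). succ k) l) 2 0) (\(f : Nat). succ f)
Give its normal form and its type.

resulting normal form:
  2
inferred type:
  Nat
observation: the term reaches its normal form after 24 normal-order steps.


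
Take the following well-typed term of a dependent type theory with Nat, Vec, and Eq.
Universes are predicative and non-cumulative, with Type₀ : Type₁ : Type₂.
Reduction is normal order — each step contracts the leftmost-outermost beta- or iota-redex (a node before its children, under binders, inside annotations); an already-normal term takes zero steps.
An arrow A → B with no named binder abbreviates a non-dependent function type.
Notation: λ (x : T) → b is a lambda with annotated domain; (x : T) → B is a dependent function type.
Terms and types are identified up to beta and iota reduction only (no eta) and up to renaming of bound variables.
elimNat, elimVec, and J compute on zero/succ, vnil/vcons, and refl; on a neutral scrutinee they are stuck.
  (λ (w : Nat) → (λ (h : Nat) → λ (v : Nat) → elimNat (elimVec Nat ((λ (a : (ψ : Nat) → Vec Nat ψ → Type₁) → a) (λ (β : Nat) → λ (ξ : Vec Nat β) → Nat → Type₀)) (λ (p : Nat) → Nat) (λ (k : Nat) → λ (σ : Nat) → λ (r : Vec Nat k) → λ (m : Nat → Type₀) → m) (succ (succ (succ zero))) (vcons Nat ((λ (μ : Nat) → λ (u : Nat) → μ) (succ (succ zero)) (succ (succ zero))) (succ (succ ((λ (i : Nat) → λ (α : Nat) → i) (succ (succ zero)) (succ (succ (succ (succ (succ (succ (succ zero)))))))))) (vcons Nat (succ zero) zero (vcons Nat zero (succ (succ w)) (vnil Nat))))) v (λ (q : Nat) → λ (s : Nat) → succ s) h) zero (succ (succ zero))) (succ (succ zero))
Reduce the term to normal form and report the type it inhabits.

normal form:
  succ (succ zero)
the term's type:
  Nat


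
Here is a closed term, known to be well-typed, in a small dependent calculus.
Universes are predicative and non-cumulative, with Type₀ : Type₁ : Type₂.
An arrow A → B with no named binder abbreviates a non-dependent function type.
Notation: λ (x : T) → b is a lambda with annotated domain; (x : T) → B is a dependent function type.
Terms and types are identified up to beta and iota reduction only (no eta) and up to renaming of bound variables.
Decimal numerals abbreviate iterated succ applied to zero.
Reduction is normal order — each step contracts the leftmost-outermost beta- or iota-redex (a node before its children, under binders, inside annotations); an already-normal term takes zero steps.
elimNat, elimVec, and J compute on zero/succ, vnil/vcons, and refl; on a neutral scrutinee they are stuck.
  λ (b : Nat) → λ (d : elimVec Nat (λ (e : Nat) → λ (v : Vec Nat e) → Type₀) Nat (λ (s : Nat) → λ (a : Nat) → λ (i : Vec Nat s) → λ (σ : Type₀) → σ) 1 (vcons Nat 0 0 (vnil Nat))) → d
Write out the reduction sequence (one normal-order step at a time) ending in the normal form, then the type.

normal-order reduction sequence:
  λ (b : Nat) → λ (d : elimVec Nat (λ (e : Nat) → λ (v : Vec Nat e) → Type₀) Nat (λ (s : Nat) → λ (a : Nat) → λ (i : Vec Nat s) → λ (σ : Type₀) → σ) 1 (vcons Nat 0 0 (vnil Nat))) → d
  ~> λ (b : Nat) → λ (d : (λ (e : Nat) → λ (v : Nat) → λ (s : Vec Nat e) → λ (a : Type₀) → a) 0 0 (vnil Nat) (elimVec Nat (λ (i : Nat) → λ (σ : Vec Nat i) → Type₀) Nat (λ (α : Nat) → λ (p : Nat) → λ (ζ : Vec Nat α) → λ (τ : Type₀) → τ) 0 (vnil Nat))) → d
  ~> λ (b : Nat) → λ (d : (λ (e : Nat) → λ (v : Vec Nat 0) → λ (s : Type₀) → s) 0 (vnil Nat) (elimVec Nat (λ (a : Nat) → λ (i : Vec Nat a) → Type₀) Nat (λ (σ : Nat) → λ (α : Nat) → λ (p : Vec Nat σ) → λ (ζ : Type₀) → ζ) 0 (vnil Nat))) → d
  ~> λ (b : Nat) → λ (d : (λ (e : Vec Nat 0) → λ (v : Type₀) → v) (vnil Nat) (elimVec Nat (λ (s : Nat) → λ (a : Vec Nat s) → Type₀) Nat (λ (i : Nat) → λ (σ : Nat) → λ (α : Vec Nat i) → λ (p : Type₀) → p) 0 (vnil Nat))) → d
  ~> λ (b : Nat) → λ (d : (λ (e : Type₀) → e) (elimVec Nat (λ (v : Nat) → λ (s : Vec Nat v) → Type₀) Nat (λ (a : Nat) → λ (i : Nat) → λ (σ : Vec Nat a) → λ (α : Type₀) → α) 0 (vnil Nat))) → d
  ~> λ (b : Nat) → λ (d : elimVec Nat (λ (e : Nat) → λ (v : Vec Nat e) → Type₀) Nat (λ (s : Nat) → λ (a : Nat) → λ (i : Vec Nat s) → λ (σ : Type₀) → σ) 0 (vnil Nat)) → d
  ~> λ (b : Nat) → λ (d : Nat) → d
inferred type:
  Nat → Nat → Nat
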